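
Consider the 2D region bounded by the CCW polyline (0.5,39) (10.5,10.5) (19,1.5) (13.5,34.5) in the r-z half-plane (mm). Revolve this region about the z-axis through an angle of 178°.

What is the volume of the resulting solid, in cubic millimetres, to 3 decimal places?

Volume = 9272.293 mm³

Profile (r,z), 4 vertices: (0.5,39) (10.5,10.5) (19,1.5) (13.5,34.5)
edge 0: (0.5,39)→(10.5,10.5)  cross = 0.5·10.5 − 10.5·39 = -404.2500; (r_i+r_j)·cross = 11·-404.2500 = -4446.7500
edge 1: (10.5,10.5)→(19,1.5)  cross = 10.5·1.5 − 19·10.5 = -183.7500; (r_i+r_j)·cross = 29.5·-183.7500 = -5420.6250
edge 2: (19,1.5)→(13.5,34.5)  cross = 19·34.5 − 13.5·1.5 = 635.2500; (r_i+r_j)·cross = 32.5·635.2500 = 20645.6250
edge 3: (13.5,34.5)→(0.5,39)  cross = 13.5·39 − 0.5·34.5 = 509.2500; (r_i+r_j)·cross = 14·509.2500 = 7129.5000
Σcross = 556.5000 → A = |Σcross|/2 = 278.2500 mm²
Σ(r_i+r_j)·cross = 17907.7500 → first moment M = |Σ|/6 = 2984.6250
R_c = M/A = 2984.6250/278.2500 = 10.7264 mm
θ = 178° = 3.106686 rad
V = θ·R_c·A = 3.106686·10.7264·278.2500 = 9272.293 mm³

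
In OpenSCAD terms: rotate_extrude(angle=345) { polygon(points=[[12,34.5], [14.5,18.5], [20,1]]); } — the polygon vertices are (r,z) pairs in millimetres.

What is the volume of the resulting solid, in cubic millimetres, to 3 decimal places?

Profile (r,z), 3 vertices: (12,34.5) (14.5,18.5) (20,1)
edge 0: (12,34.5)→(14.5,18.5)  cross = 12·18.5 − 14.5·34.5 = -278.2500; (r_i+r_j)·cross = 26.5·-278.2500 = -7373.6250
edge 1: (14.5,18.5)→(20,1)  cross = 14.5·1 − 20·18.5 = -355.5000; (r_i+r_j)·cross = 34.5·-355.5000 = -12264.7500
edge 2: (20,1)→(12,34.5)  cross = 20·34.5 − 12·1 = 678.0000; (r_i+r_j)·cross = 32·678.0000 = 21696.0000
Σcross = 44.2500 → A = |Σcross|/2 = 22.1250 mm²
Σ(r_i+r_j)·cross = 2057.6250 → first moment M = |Σ|/6 = 342.9375
R_c = M/A = 342.9375/22.1250 = 15.5000 mm
θ = 345° = 6.021386 rad
V = θ·R_c·A = 6.021386·15.5000·22.1250 = 2064.959 mm³

Volume = 2064.959 mm³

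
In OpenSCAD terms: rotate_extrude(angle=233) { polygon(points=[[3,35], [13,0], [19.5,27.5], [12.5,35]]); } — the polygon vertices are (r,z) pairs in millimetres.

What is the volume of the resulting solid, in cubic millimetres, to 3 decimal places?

Volume = 13780.749 mm³

Profile (r,z), 4 vertices: (3,35) (13,0) (19.5,27.5) (12.5,35)
edge 0: (3,35)→(13,0)  cross = 3·0 − 13·35 = -455.0000; (r_i+r_j)·cross = 16·-455.0000 = -7280.0000
edge 1: (13,0)→(19.5,27.5)  cross = 13·27.5 − 19.5·0 = 357.5000; (r_i+r_j)·cross = 32.5·357.5000 = 11618.7500
edge 2: (19.5,27.5)→(12.5,35)  cross = 19.5·35 − 12.5·27.5 = 338.7500; (r_i+r_j)·cross = 32·338.7500 = 10840.0000
edge 3: (12.5,35)→(3,35)  cross = 12.5·35 − 3·35 = 332.5000; (r_i+r_j)·cross = 15.5·332.5000 = 5153.7500
Σcross = 573.7500 → A = |Σcross|/2 = 286.8750 mm²
Σ(r_i+r_j)·cross = 20332.5000 → first moment M = |Σ|/6 = 3388.7500
R_c = M/A = 3388.7500/286.8750 = 11.8126 mm
θ = 233° = 4.066617 rad
V = θ·R_c·A = 4.066617·11.8126·286.8750 = 13780.749 mm³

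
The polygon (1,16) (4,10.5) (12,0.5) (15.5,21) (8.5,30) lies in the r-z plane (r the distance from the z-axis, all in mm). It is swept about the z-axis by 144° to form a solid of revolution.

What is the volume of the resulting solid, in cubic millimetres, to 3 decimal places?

Volume = 5172.475 mm³

Profile (r,z), 5 vertices: (1,16) (4,10.5) (12,0.5) (15.5,21) (8.5,30)
edge 0: (1,16)→(4,10.5)  cross = 1·10.5 − 4·16 = -53.5000; (r_i+r_j)·cross = 5·-53.5000 = -267.5000
edge 1: (4,10.5)→(12,0.5)  cross = 4·0.5 − 12·10.5 = -124.0000; (r_i+r_j)·cross = 16·-124.0000 = -1984.0000
edge 2: (12,0.5)→(15.5,21)  cross = 12·21 − 15.5·0.5 = 244.2500; (r_i+r_j)·cross = 27.5·244.2500 = 6716.8750
edge 3: (15.5,21)→(8.5,30)  cross = 15.5·30 − 8.5·21 = 286.5000; (r_i+r_j)·cross = 24·286.5000 = 6876.0000
edge 4: (8.5,30)→(1,16)  cross = 8.5·16 − 1·30 = 106.0000; (r_i+r_j)·cross = 9.5·106.0000 = 1007.0000
Σcross = 459.2500 → A = |Σcross|/2 = 229.6250 mm²
Σ(r_i+r_j)·cross = 12348.3750 → first moment M = |Σ|/6 = 2058.0625
R_c = M/A = 2058.0625/229.6250 = 8.9627 mm
θ = 144° = 2.513274 rad
V = θ·R_c·A = 2.513274·8.9627·229.6250 = 5172.475 mm³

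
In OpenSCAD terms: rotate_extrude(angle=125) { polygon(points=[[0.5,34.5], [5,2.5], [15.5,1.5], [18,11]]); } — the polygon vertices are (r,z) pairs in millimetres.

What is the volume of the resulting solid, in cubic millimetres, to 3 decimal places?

Profile (r,z), 4 vertices: (0.5,34.5) (5,2.5) (15.5,1.5) (18,11)
edge 0: (0.5,34.5)→(5,2.5)  cross = 0.5·2.5 − 5·34.5 = -171.2500; (r_i+r_j)·cross = 5.5·-171.2500 = -941.8750
edge 1: (5,2.5)→(15.5,1.5)  cross = 5·1.5 − 15.5·2.5 = -31.2500; (r_i+r_j)·cross = 20.5·-31.2500 = -640.6250
edge 2: (15.5,1.5)→(18,11)  cross = 15.5·11 − 18·1.5 = 143.5000; (r_i+r_j)·cross = 33.5·143.5000 = 4807.2500
edge 3: (18,11)→(0.5,34.5)  cross = 18·34.5 − 0.5·11 = 615.5000; (r_i+r_j)·cross = 18.5·615.5000 = 11386.7500
Σcross = 556.5000 → A = |Σcross|/2 = 278.2500 mm²
Σ(r_i+r_j)·cross = 14611.5000 → first moment M = |Σ|/6 = 2435.2500
R_c = M/A = 2435.2500/278.2500 = 8.7520 mm
θ = 125° = 2.181662 rad
V = θ·R_c·A = 2.181662·8.7520·278.2500 = 5312.891 mm³

Volume = 5312.891 mm³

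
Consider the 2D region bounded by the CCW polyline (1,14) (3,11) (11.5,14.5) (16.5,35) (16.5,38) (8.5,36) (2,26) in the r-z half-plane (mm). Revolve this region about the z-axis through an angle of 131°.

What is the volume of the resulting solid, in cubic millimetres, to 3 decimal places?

Profile (r,z), 7 vertices: (1,14) (3,11) (11.5,14.5) (16.5,35) (16.5,38) (8.5,36) (2,26)
edge 0: (1,14)→(3,11)  cross = 1·11 − 3·14 = -31.0000; (r_i+r_j)·cross = 4·-31.0000 = -124.0000
edge 1: (3,11)→(11.5,14.5)  cross = 3·14.5 − 11.5·11 = -83.0000; (r_i+r_j)·cross = 14.5·-83.0000 = -1203.5000
edge 2: (11.5,14.5)→(16.5,35)  cross = 11.5·35 − 16.5·14.5 = 163.2500; (r_i+r_j)·cross = 28·163.2500 = 4571.0000
edge 3: (16.5,35)→(16.5,38)  cross = 16.5·38 − 16.5·35 = 49.5000; (r_i+r_j)·cross = 33·49.5000 = 1633.5000
edge 4: (16.5,38)→(8.5,36)  cross = 16.5·36 − 8.5·38 = 271.0000; (r_i+r_j)·cross = 25·271.0000 = 6775.0000
edge 5: (8.5,36)→(2,26)  cross = 8.5·26 − 2·36 = 149.0000; (r_i+r_j)·cross = 10.5·149.0000 = 1564.5000
edge 6: (2,26)→(1,14)  cross = 2·14 − 1·26 = 2.0000; (r_i+r_j)·cross = 3·2.0000 = 6.0000
Σcross = 520.7500 → A = |Σcross|/2 = 260.3750 mm²
Σ(r_i+r_j)·cross = 13222.5000 → first moment M = |Σ|/6 = 2203.7500
R_c = M/A = 2203.7500/260.3750 = 8.4638 mm
θ = 131° = 2.286381 rad
V = θ·R_c·A = 2.286381·8.4638·260.3750 = 5038.613 mm³

Volume = 5038.613 mm³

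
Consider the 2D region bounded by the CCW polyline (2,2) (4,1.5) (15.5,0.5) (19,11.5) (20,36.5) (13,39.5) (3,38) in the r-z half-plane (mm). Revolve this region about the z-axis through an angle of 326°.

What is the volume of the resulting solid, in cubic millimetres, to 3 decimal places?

Profile (r,z), 7 vertices: (2,2) (4,1.5) (15.5,0.5) (19,11.5) (20,36.5) (13,39.5) (3,38)
edge 0: (2,2)→(4,1.5)  cross = 2·1.5 − 4·2 = -5.0000; (r_i+r_j)·cross = 6·-5.0000 = -30.0000
edge 1: (4,1.5)→(15.5,0.5)  cross = 4·0.5 − 15.5·1.5 = -21.2500; (r_i+r_j)·cross = 19.5·-21.2500 = -414.3750
edge 2: (15.5,0.5)→(19,11.5)  cross = 15.5·11.5 − 19·0.5 = 168.7500; (r_i+r_j)·cross = 34.5·168.7500 = 5821.8750
edge 3: (19,11.5)→(20,36.5)  cross = 19·36.5 − 20·11.5 = 463.5000; (r_i+r_j)·cross = 39·463.5000 = 18076.5000
edge 4: (20,36.5)→(13,39.5)  cross = 20·39.5 − 13·36.5 = 315.5000; (r_i+r_j)·cross = 33·315.5000 = 10411.5000
edge 5: (13,39.5)→(3,38)  cross = 13·38 − 3·39.5 = 375.5000; (r_i+r_j)·cross = 16·375.5000 = 6008.0000
edge 6: (3,38)→(2,2)  cross = 3·2 − 2·38 = -70.0000; (r_i+r_j)·cross = 5·-70.0000 = -350.0000
Σcross = 1227.0000 → A = |Σcross|/2 = 613.5000 mm²
Σ(r_i+r_j)·cross = 39523.5000 → first moment M = |Σ|/6 = 6587.2500
R_c = M/A = 6587.2500/613.5000 = 10.7372 mm
θ = 326° = 5.689773 rad
V = θ·R_c·A = 5.689773·10.7372·613.5000 = 37479.960 mm³

Volume = 37479.960 mm³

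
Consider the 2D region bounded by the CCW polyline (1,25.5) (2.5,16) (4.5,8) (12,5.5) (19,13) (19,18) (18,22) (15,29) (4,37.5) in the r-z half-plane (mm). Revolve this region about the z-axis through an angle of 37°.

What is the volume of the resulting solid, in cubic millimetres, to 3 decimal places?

Volume = 2380.719 mm³

Profile (r,z), 9 vertices: (1,25.5) (2.5,16) (4.5,8) (12,5.5) (19,13) (19,18) (18,22) (15,29) (4,37.5)
edge 0: (1,25.5)→(2.5,16)  cross = 1·16 − 2.5·25.5 = -47.7500; (r_i+r_j)·cross = 3.5·-47.7500 = -167.1250
edge 1: (2.5,16)→(4.5,8)  cross = 2.5·8 − 4.5·16 = -52.0000; (r_i+r_j)·cross = 7·-52.0000 = -364.0000
edge 2: (4.5,8)→(12,5.5)  cross = 4.5·5.5 − 12·8 = -71.2500; (r_i+r_j)·cross = 16.5·-71.2500 = -1175.6250
edge 3: (12,5.5)→(19,13)  cross = 12·13 − 19·5.5 = 51.5000; (r_i+r_j)·cross = 31·51.5000 = 1596.5000
edge 4: (19,13)→(19,18)  cross = 19·18 − 19·13 = 95.0000; (r_i+r_j)·cross = 38·95.0000 = 3610.0000
edge 5: (19,18)→(18,22)  cross = 19·22 − 18·18 = 94.0000; (r_i+r_j)·cross = 37·94.0000 = 3478.0000
edge 6: (18,22)→(15,29)  cross = 18·29 − 15·22 = 192.0000; (r_i+r_j)·cross = 33·192.0000 = 6336.0000
edge 7: (15,29)→(4,37.5)  cross = 15·37.5 − 4·29 = 446.5000; (r_i+r_j)·cross = 19·446.5000 = 8483.5000
edge 8: (4,37.5)→(1,25.5)  cross = 4·25.5 − 1·37.5 = 64.5000; (r_i+r_j)·cross = 5·64.5000 = 322.5000
Σcross = 772.5000 → A = |Σcross|/2 = 386.2500 mm²
Σ(r_i+r_j)·cross = 22119.7500 → first moment M = |Σ|/6 = 3686.6250
R_c = M/A = 3686.6250/386.2500 = 9.5447 mm
θ = 37° = 0.645772 rad
V = θ·R_c·A = 0.645772·9.5447·386.2500 = 2380.719 mm³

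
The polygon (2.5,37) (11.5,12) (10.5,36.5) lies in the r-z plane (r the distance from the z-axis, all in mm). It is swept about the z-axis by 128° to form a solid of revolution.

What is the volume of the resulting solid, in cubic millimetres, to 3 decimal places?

Profile (r,z), 3 vertices: (2.5,37) (11.5,12) (10.5,36.5)
edge 0: (2.5,37)→(11.5,12)  cross = 2.5·12 − 11.5·37 = -395.5000; (r_i+r_j)·cross = 14·-395.5000 = -5537.0000
edge 1: (11.5,12)→(10.5,36.5)  cross = 11.5·36.5 − 10.5·12 = 293.7500; (r_i+r_j)·cross = 22·293.7500 = 6462.5000
edge 2: (10.5,36.5)→(2.5,37)  cross = 10.5·37 − 2.5·36.5 = 297.2500; (r_i+r_j)·cross = 13·297.2500 = 3864.2500
Σcross = 195.5000 → A = |Σcross|/2 = 97.7500 mm²
Σ(r_i+r_j)·cross = 4789.7500 → first moment M = |Σ|/6 = 798.2917
R_c = M/A = 798.2917/97.7500 = 8.1667 mm
θ = 128° = 2.234021 rad
V = θ·R_c·A = 2.234021·8.1667·97.7500 = 1783.401 mm³

Volume = 1783.401 mm³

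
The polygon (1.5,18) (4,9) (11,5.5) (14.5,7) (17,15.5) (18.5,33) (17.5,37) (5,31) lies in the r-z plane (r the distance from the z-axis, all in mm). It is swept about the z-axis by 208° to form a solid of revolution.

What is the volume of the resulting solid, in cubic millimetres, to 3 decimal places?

Volume = 14338.793 mm³

Profile (r,z), 8 vertices: (1.5,18) (4,9) (11,5.5) (14.5,7) (17,15.5) (18.5,33) (17.5,37) (5,31)
edge 0: (1.5,18)→(4,9)  cross = 1.5·9 − 4·18 = -58.5000; (r_i+r_j)·cross = 5.5·-58.5000 = -321.7500
edge 1: (4,9)→(11,5.5)  cross = 4·5.5 − 11·9 = -77.0000; (r_i+r_j)·cross = 15·-77.0000 = -1155.0000
edge 2: (11,5.5)→(14.5,7)  cross = 11·7 − 14.5·5.5 = -2.7500; (r_i+r_j)·cross = 25.5·-2.7500 = -70.1250
edge 3: (14.5,7)→(17,15.5)  cross = 14.5·15.5 − 17·7 = 105.7500; (r_i+r_j)·cross = 31.5·105.7500 = 3331.1250
edge 4: (17,15.5)→(18.5,33)  cross = 17·33 − 18.5·15.5 = 274.2500; (r_i+r_j)·cross = 35.5·274.2500 = 9735.8750
edge 5: (18.5,33)→(17.5,37)  cross = 18.5·37 − 17.5·33 = 107.0000; (r_i+r_j)·cross = 36·107.0000 = 3852.0000
edge 6: (17.5,37)→(5,31)  cross = 17.5·31 − 5·37 = 357.5000; (r_i+r_j)·cross = 22.5·357.5000 = 8043.7500
edge 7: (5,31)→(1.5,18)  cross = 5·18 − 1.5·31 = 43.5000; (r_i+r_j)·cross = 6.5·43.5000 = 282.7500
Σcross = 749.7500 → A = |Σcross|/2 = 374.8750 mm²
Σ(r_i+r_j)·cross = 23698.6250 → first moment M = |Σ|/6 = 3949.7708
R_c = M/A = 3949.7708/374.8750 = 10.5362 mm
θ = 208° = 3.630285 rad
V = θ·R_c·A = 3.630285·10.5362·374.8750 = 14338.793 mm³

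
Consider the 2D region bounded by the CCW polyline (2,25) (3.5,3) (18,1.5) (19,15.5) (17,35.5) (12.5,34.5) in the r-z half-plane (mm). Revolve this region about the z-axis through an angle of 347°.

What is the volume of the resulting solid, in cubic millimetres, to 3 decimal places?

Profile (r,z), 6 vertices: (2,25) (3.5,3) (18,1.5) (19,15.5) (17,35.5) (12.5,34.5)
edge 0: (2,25)→(3.5,3)  cross = 2·3 − 3.5·25 = -81.5000; (r_i+r_j)·cross = 5.5·-81.5000 = -448.2500
edge 1: (3.5,3)→(18,1.5)  cross = 3.5·1.5 − 18·3 = -48.7500; (r_i+r_j)·cross = 21.5·-48.7500 = -1048.1250
edge 2: (18,1.5)→(19,15.5)  cross = 18·15.5 − 19·1.5 = 250.5000; (r_i+r_j)·cross = 37·250.5000 = 9268.5000
edge 3: (19,15.5)→(17,35.5)  cross = 19·35.5 − 17·15.5 = 411.0000; (r_i+r_j)·cross = 36·411.0000 = 14796.0000
edge 4: (17,35.5)→(12.5,34.5)  cross = 17·34.5 − 12.5·35.5 = 142.7500; (r_i+r_j)·cross = 29.5·142.7500 = 4211.1250
edge 5: (12.5,34.5)→(2,25)  cross = 12.5·25 − 2·34.5 = 243.5000; (r_i+r_j)·cross = 14.5·243.5000 = 3530.7500
Σcross = 917.5000 → A = |Σcross|/2 = 458.7500 mm²
Σ(r_i+r_j)·cross = 30310.0000 → first moment M = |Σ|/6 = 5051.6667
R_c = M/A = 5051.6667/458.7500 = 11.0118 mm
θ = 347° = 6.056293 rad
V = θ·R_c·A = 6.056293·11.0118·458.7500 = 30594.371 mm³

Volume = 30594.371 mm³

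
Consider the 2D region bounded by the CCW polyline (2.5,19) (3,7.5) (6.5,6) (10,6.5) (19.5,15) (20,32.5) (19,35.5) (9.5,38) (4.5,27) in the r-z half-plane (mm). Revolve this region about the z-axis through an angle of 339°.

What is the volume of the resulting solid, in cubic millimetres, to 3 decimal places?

Profile (r,z), 9 vertices: (2.5,19) (3,7.5) (6.5,6) (10,6.5) (19.5,15) (20,32.5) (19,35.5) (9.5,38) (4.5,27)
edge 0: (2.5,19)→(3,7.5)  cross = 2.5·7.5 − 3·19 = -38.2500; (r_i+r_j)·cross = 5.5·-38.2500 = -210.3750
edge 1: (3,7.5)→(6.5,6)  cross = 3·6 − 6.5·7.5 = -30.7500; (r_i+r_j)·cross = 9.5·-30.7500 = -292.1250
edge 2: (6.5,6)→(10,6.5)  cross = 6.5·6.5 − 10·6 = -17.7500; (r_i+r_j)·cross = 16.5·-17.7500 = -292.8750
edge 3: (10,6.5)→(19.5,15)  cross = 10·15 − 19.5·6.5 = 23.2500; (r_i+r_j)·cross = 29.5·23.2500 = 685.8750
edge 4: (19.5,15)→(20,32.5)  cross = 19.5·32.5 − 20·15 = 333.7500; (r_i+r_j)·cross = 39.5·333.7500 = 13183.1250
edge 5: (20,32.5)→(19,35.5)  cross = 20·35.5 − 19·32.5 = 92.5000; (r_i+r_j)·cross = 39·92.5000 = 3607.5000
edge 6: (19,35.5)→(9.5,38)  cross = 19·38 − 9.5·35.5 = 384.7500; (r_i+r_j)·cross = 28.5·384.7500 = 10965.3750
edge 7: (9.5,38)→(4.5,27)  cross = 9.5·27 − 4.5·38 = 85.5000; (r_i+r_j)·cross = 14·85.5000 = 1197.0000
edge 8: (4.5,27)→(2.5,19)  cross = 4.5·19 − 2.5·27 = 18.0000; (r_i+r_j)·cross = 7·18.0000 = 126.0000
Σcross = 851.0000 → A = |Σcross|/2 = 425.5000 mm²
Σ(r_i+r_j)·cross = 28969.5000 → first moment M = |Σ|/6 = 4828.2500
R_c = M/A = 4828.2500/425.5000 = 11.3472 mm
θ = 339° = 5.916666 rad
V = θ·R_c·A = 5.916666·11.3472·425.5000 = 28567.143 mm³

Volume = 28567.143 mm³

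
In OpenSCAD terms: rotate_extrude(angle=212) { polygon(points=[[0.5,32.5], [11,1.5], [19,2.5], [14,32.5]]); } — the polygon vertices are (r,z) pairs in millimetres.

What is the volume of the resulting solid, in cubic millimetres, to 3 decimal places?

Volume = 13228.930 mm³

Profile (r,z), 4 vertices: (0.5,32.5) (11,1.5) (19,2.5) (14,32.5)
edge 0: (0.5,32.5)→(11,1.5)  cross = 0.5·1.5 − 11·32.5 = -356.7500; (r_i+r_j)·cross = 11.5·-356.7500 = -4102.6250
edge 1: (11,1.5)→(19,2.5)  cross = 11·2.5 − 19·1.5 = -1.0000; (r_i+r_j)·cross = 30·-1.0000 = -30.0000
edge 2: (19,2.5)→(14,32.5)  cross = 19·32.5 − 14·2.5 = 582.5000; (r_i+r_j)·cross = 33·582.5000 = 19222.5000
edge 3: (14,32.5)→(0.5,32.5)  cross = 14·32.5 − 0.5·32.5 = 438.7500; (r_i+r_j)·cross = 14.5·438.7500 = 6361.8750
Σcross = 663.5000 → A = |Σcross|/2 = 331.7500 mm²
Σ(r_i+r_j)·cross = 21451.7500 → first moment M = |Σ|/6 = 3575.2917
R_c = M/A = 3575.2917/331.7500 = 10.7771 mm
θ = 212° = 3.700098 rad
V = θ·R_c·A = 3.700098·10.7771·331.7500 = 13228.930 mm³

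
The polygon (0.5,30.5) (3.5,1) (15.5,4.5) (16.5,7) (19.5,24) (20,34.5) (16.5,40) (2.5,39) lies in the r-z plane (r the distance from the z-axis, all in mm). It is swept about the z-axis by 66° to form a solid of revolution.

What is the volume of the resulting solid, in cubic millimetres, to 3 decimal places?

Profile (r,z), 8 vertices: (0.5,30.5) (3.5,1) (15.5,4.5) (16.5,7) (19.5,24) (20,34.5) (16.5,40) (2.5,39)
edge 0: (0.5,30.5)→(3.5,1)  cross = 0.5·1 − 3.5·30.5 = -106.2500; (r_i+r_j)·cross = 4·-106.2500 = -425.0000
edge 1: (3.5,1)→(15.5,4.5)  cross = 3.5·4.5 − 15.5·1 = 0.2500; (r_i+r_j)·cross = 19·0.2500 = 4.7500
edge 2: (15.5,4.5)→(16.5,7)  cross = 15.5·7 − 16.5·4.5 = 34.2500; (r_i+r_j)·cross = 32·34.2500 = 1096.0000
edge 3: (16.5,7)→(19.5,24)  cross = 16.5·24 − 19.5·7 = 259.5000; (r_i+r_j)·cross = 36·259.5000 = 9342.0000
edge 4: (19.5,24)→(20,34.5)  cross = 19.5·34.5 − 20·24 = 192.7500; (r_i+r_j)·cross = 39.5·192.7500 = 7613.6250
edge 5: (20,34.5)→(16.5,40)  cross = 20·40 − 16.5·34.5 = 230.7500; (r_i+r_j)·cross = 36.5·230.7500 = 8422.3750
edge 6: (16.5,40)→(2.5,39)  cross = 16.5·39 − 2.5·40 = 543.5000; (r_i+r_j)·cross = 19·543.5000 = 10326.5000
edge 7: (2.5,39)→(0.5,30.5)  cross = 2.5·30.5 − 0.5·39 = 56.7500; (r_i+r_j)·cross = 3·56.7500 = 170.2500
Σcross = 1211.5000 → A = |Σcross|/2 = 605.7500 mm²
Σ(r_i+r_j)·cross = 36550.5000 → first moment M = |Σ|/6 = 6091.7500
R_c = M/A = 6091.7500/605.7500 = 10.0565 mm
θ = 66° = 1.151917 rad
V = θ·R_c·A = 1.151917·10.0565·605.7500 = 7017.192 mm³

Volume = 7017.192 mm³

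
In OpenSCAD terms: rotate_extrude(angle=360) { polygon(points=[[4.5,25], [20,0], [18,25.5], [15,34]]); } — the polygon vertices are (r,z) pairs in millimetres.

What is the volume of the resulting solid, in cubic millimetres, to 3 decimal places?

Profile (r,z), 4 vertices: (4.5,25) (20,0) (18,25.5) (15,34)
edge 0: (4.5,25)→(20,0)  cross = 4.5·0 − 20·25 = -500.0000; (r_i+r_j)·cross = 24.5·-500.0000 = -12250.0000
edge 1: (20,0)→(18,25.5)  cross = 20·25.5 − 18·0 = 510.0000; (r_i+r_j)·cross = 38·510.0000 = 19380.0000
edge 2: (18,25.5)→(15,34)  cross = 18·34 − 15·25.5 = 229.5000; (r_i+r_j)·cross = 33·229.5000 = 7573.5000
edge 3: (15,34)→(4.5,25)  cross = 15·25 − 4.5·34 = 222.0000; (r_i+r_j)·cross = 19.5·222.0000 = 4329.0000
Σcross = 461.5000 → A = |Σcross|/2 = 230.7500 mm²
Σ(r_i+r_j)·cross = 19032.5000 → first moment M = |Σ|/6 = 3172.0833
R_c = M/A = 3172.0833/230.7500 = 13.7468 mm
θ = 360° = 6.283185 rad
V = θ·R_c·A = 6.283185·13.7468·230.7500 = 19930.787 mm³

Volume = 19930.787 mm³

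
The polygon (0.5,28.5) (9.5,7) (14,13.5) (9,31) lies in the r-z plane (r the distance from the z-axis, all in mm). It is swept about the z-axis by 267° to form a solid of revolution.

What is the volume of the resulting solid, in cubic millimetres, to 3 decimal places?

Profile (r,z), 4 vertices: (0.5,28.5) (9.5,7) (14,13.5) (9,31)
edge 0: (0.5,28.5)→(9.5,7)  cross = 0.5·7 − 9.5·28.5 = -267.2500; (r_i+r_j)·cross = 10·-267.2500 = -2672.5000
edge 1: (9.5,7)→(14,13.5)  cross = 9.5·13.5 − 14·7 = 30.2500; (r_i+r_j)·cross = 23.5·30.2500 = 710.8750
edge 2: (14,13.5)→(9,31)  cross = 14·31 − 9·13.5 = 312.5000; (r_i+r_j)·cross = 23·312.5000 = 7187.5000
edge 3: (9,31)→(0.5,28.5)  cross = 9·28.5 − 0.5·31 = 241.0000; (r_i+r_j)·cross = 9.5·241.0000 = 2289.5000
Σcross = 316.5000 → A = |Σcross|/2 = 158.2500 mm²
Σ(r_i+r_j)·cross = 7515.3750 → first moment M = |Σ|/6 = 1252.5625
R_c = M/A = 1252.5625/158.2500 = 7.9151 mm
θ = 267° = 4.660029 rad
V = θ·R_c·A = 4.660029·7.9151·158.2500 = 5836.978 mm³

Volume = 5836.978 mm³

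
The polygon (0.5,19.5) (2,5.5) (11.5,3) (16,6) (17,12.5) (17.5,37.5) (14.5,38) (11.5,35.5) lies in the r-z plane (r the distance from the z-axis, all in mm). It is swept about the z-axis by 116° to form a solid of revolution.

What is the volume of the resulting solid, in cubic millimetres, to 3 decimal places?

Volume = 8697.056 mm³

Profile (r,z), 8 vertices: (0.5,19.5) (2,5.5) (11.5,3) (16,6) (17,12.5) (17.5,37.5) (14.5,38) (11.5,35.5)
edge 0: (0.5,19.5)→(2,5.5)  cross = 0.5·5.5 − 2·19.5 = -36.2500; (r_i+r_j)·cross = 2.5·-36.2500 = -90.6250
edge 1: (2,5.5)→(11.5,3)  cross = 2·3 − 11.5·5.5 = -57.2500; (r_i+r_j)·cross = 13.5·-57.2500 = -772.8750
edge 2: (11.5,3)→(16,6)  cross = 11.5·6 − 16·3 = 21.0000; (r_i+r_j)·cross = 27.5·21.0000 = 577.5000
edge 3: (16,6)→(17,12.5)  cross = 16·12.5 − 17·6 = 98.0000; (r_i+r_j)·cross = 33·98.0000 = 3234.0000
edge 4: (17,12.5)→(17.5,37.5)  cross = 17·37.5 − 17.5·12.5 = 418.7500; (r_i+r_j)·cross = 34.5·418.7500 = 14446.8750
edge 5: (17.5,37.5)→(14.5,38)  cross = 17.5·38 − 14.5·37.5 = 121.2500; (r_i+r_j)·cross = 32·121.2500 = 3880.0000
edge 6: (14.5,38)→(11.5,35.5)  cross = 14.5·35.5 − 11.5·38 = 77.7500; (r_i+r_j)·cross = 26·77.7500 = 2021.5000
edge 7: (11.5,35.5)→(0.5,19.5)  cross = 11.5·19.5 − 0.5·35.5 = 206.5000; (r_i+r_j)·cross = 12·206.5000 = 2478.0000
Σcross = 849.7500 → A = |Σcross|/2 = 424.8750 mm²
Σ(r_i+r_j)·cross = 25774.3750 → first moment M = |Σ|/6 = 4295.7292
R_c = M/A = 4295.7292/424.8750 = 10.1106 mm
θ = 116° = 2.024582 rad
V = θ·R_c·A = 2.024582·10.1106·424.8750 = 8697.056 mm³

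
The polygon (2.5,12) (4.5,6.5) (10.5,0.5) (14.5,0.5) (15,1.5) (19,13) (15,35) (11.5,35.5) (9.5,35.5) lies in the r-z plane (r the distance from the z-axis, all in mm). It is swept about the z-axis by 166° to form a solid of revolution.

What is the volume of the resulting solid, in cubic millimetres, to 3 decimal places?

Profile (r,z), 9 vertices: (2.5,12) (4.5,6.5) (10.5,0.5) (14.5,0.5) (15,1.5) (19,13) (15,35) (11.5,35.5) (9.5,35.5)
edge 0: (2.5,12)→(4.5,6.5)  cross = 2.5·6.5 − 4.5·12 = -37.7500; (r_i+r_j)·cross = 7·-37.7500 = -264.2500
edge 1: (4.5,6.5)→(10.5,0.5)  cross = 4.5·0.5 − 10.5·6.5 = -66.0000; (r_i+r_j)·cross = 15·-66.0000 = -990.0000
edge 2: (10.5,0.5)→(14.5,0.5)  cross = 10.5·0.5 − 14.5·0.5 = -2.0000; (r_i+r_j)·cross = 25·-2.0000 = -50.0000
edge 3: (14.5,0.5)→(15,1.5)  cross = 14.5·1.5 − 15·0.5 = 14.2500; (r_i+r_j)·cross = 29.5·14.2500 = 420.3750
edge 4: (15,1.5)→(19,13)  cross = 15·13 − 19·1.5 = 166.5000; (r_i+r_j)·cross = 34·166.5000 = 5661.0000
edge 5: (19,13)→(15,35)  cross = 19·35 − 15·13 = 470.0000; (r_i+r_j)·cross = 34·470.0000 = 15980.0000
edge 6: (15,35)→(11.5,35.5)  cross = 15·35.5 − 11.5·35 = 130.0000; (r_i+r_j)·cross = 26.5·130.0000 = 3445.0000
edge 7: (11.5,35.5)→(9.5,35.5)  cross = 11.5·35.5 − 9.5·35.5 = 71.0000; (r_i+r_j)·cross = 21·71.0000 = 1491.0000
edge 8: (9.5,35.5)→(2.5,12)  cross = 9.5·12 − 2.5·35.5 = 25.2500; (r_i+r_j)·cross = 12·25.2500 = 303.0000
Σcross = 771.2500 → A = |Σcross|/2 = 385.6250 mm²
Σ(r_i+r_j)·cross = 25996.1250 → first moment M = |Σ|/6 = 4332.6875
R_c = M/A = 4332.6875/385.6250 = 11.2355 mm
θ = 166° = 2.897247 rad
V = θ·R_c·A = 2.897247·11.2355·385.6250 = 12552.864 mm³

Volume = 12552.864 mm³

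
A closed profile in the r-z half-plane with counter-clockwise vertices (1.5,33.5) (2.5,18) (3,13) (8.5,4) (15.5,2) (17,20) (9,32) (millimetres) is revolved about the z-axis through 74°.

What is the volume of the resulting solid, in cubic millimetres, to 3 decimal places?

Volume = 3990.386 mm³

Profile (r,z), 7 vertices: (1.5,33.5) (2.5,18) (3,13) (8.5,4) (15.5,2) (17,20) (9,32)
edge 0: (1.5,33.5)→(2.5,18)  cross = 1.5·18 − 2.5·33.5 = -56.7500; (r_i+r_j)·cross = 4·-56.7500 = -227.0000
edge 1: (2.5,18)→(3,13)  cross = 2.5·13 − 3·18 = -21.5000; (r_i+r_j)·cross = 5.5·-21.5000 = -118.2500
edge 2: (3,13)→(8.5,4)  cross = 3·4 − 8.5·13 = -98.5000; (r_i+r_j)·cross = 11.5·-98.5000 = -1132.7500
edge 3: (8.5,4)→(15.5,2)  cross = 8.5·2 − 15.5·4 = -45.0000; (r_i+r_j)·cross = 24·-45.0000 = -1080.0000
edge 4: (15.5,2)→(17,20)  cross = 15.5·20 − 17·2 = 276.0000; (r_i+r_j)·cross = 32.5·276.0000 = 8970.0000
edge 5: (17,20)→(9,32)  cross = 17·32 − 9·20 = 364.0000; (r_i+r_j)·cross = 26·364.0000 = 9464.0000
edge 6: (9,32)→(1.5,33.5)  cross = 9·33.5 − 1.5·32 = 253.5000; (r_i+r_j)·cross = 10.5·253.5000 = 2661.7500
Σcross = 671.7500 → A = |Σcross|/2 = 335.8750 mm²
Σ(r_i+r_j)·cross = 18537.7500 → first moment M = |Σ|/6 = 3089.6250
R_c = M/A = 3089.6250/335.8750 = 9.1987 mm
θ = 74° = 1.291544 rad
V = θ·R_c·A = 1.291544·9.1987·335.8750 = 3990.386 mm³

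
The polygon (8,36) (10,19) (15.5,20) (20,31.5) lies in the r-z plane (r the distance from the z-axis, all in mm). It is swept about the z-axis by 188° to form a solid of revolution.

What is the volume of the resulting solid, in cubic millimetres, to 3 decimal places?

Profile (r,z), 4 vertices: (8,36) (10,19) (15.5,20) (20,31.5)
edge 0: (8,36)→(10,19)  cross = 8·19 − 10·36 = -208.0000; (r_i+r_j)·cross = 18·-208.0000 = -3744.0000
edge 1: (10,19)→(15.5,20)  cross = 10·20 − 15.5·19 = -94.5000; (r_i+r_j)·cross = 25.5·-94.5000 = -2409.7500
edge 2: (15.5,20)→(20,31.5)  cross = 15.5·31.5 − 20·20 = 88.2500; (r_i+r_j)·cross = 35.5·88.2500 = 3132.8750
edge 3: (20,31.5)→(8,36)  cross = 20·36 − 8·31.5 = 468.0000; (r_i+r_j)·cross = 28·468.0000 = 13104.0000
Σcross = 253.7500 → A = |Σcross|/2 = 126.8750 mm²
Σ(r_i+r_j)·cross = 10083.1250 → first moment M = |Σ|/6 = 1680.5208
R_c = M/A = 1680.5208/126.8750 = 13.2455 mm
θ = 188° = 3.281219 rad
V = θ·R_c·A = 3.281219·13.2455·126.8750 = 5514.157 mm³

Volume = 5514.157 mm³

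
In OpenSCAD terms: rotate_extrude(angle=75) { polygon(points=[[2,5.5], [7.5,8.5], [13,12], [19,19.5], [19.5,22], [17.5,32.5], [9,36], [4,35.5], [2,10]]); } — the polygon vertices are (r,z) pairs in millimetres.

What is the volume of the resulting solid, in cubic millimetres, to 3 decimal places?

Profile (r,z), 9 vertices: (2,5.5) (7.5,8.5) (13,12) (19,19.5) (19.5,22) (17.5,32.5) (9,36) (4,35.5) (2,10)
edge 0: (2,5.5)→(7.5,8.5)  cross = 2·8.5 − 7.5·5.5 = -24.2500; (r_i+r_j)·cross = 9.5·-24.2500 = -230.3750
edge 1: (7.5,8.5)→(13,12)  cross = 7.5·12 − 13·8.5 = -20.5000; (r_i+r_j)·cross = 20.5·-20.5000 = -420.2500
edge 2: (13,12)→(19,19.5)  cross = 13·19.5 − 19·12 = 25.5000; (r_i+r_j)·cross = 32·25.5000 = 816.0000
edge 3: (19,19.5)→(19.5,22)  cross = 19·22 − 19.5·19.5 = 37.7500; (r_i+r_j)·cross = 38.5·37.7500 = 1453.3750
edge 4: (19.5,22)→(17.5,32.5)  cross = 19.5·32.5 − 17.5·22 = 248.7500; (r_i+r_j)·cross = 37·248.7500 = 9203.7500
edge 5: (17.5,32.5)→(9,36)  cross = 17.5·36 − 9·32.5 = 337.5000; (r_i+r_j)·cross = 26.5·337.5000 = 8943.7500
edge 6: (9,36)→(4,35.5)  cross = 9·35.5 − 4·36 = 175.5000; (r_i+r_j)·cross = 13·175.5000 = 2281.5000
edge 7: (4,35.5)→(2,10)  cross = 4·10 − 2·35.5 = -31.0000; (r_i+r_j)·cross = 6·-31.0000 = -186.0000
edge 8: (2,10)→(2,5.5)  cross = 2·5.5 − 2·10 = -9.0000; (r_i+r_j)·cross = 4·-9.0000 = -36.0000
Σcross = 740.2500 → A = |Σcross|/2 = 370.1250 mm²
Σ(r_i+r_j)·cross = 21825.7500 → first moment M = |Σ|/6 = 3637.6250
R_c = M/A = 3637.6250/370.1250 = 9.8281 mm
θ = 75° = 1.308997 rad
V = θ·R_c·A = 1.308997·9.8281·370.1250 = 4761.640 mm³

Volume = 4761.640 mm³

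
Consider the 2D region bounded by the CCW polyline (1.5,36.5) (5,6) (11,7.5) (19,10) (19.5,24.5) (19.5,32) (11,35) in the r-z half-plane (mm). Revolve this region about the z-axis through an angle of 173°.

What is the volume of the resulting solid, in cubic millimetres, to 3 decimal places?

Volume = 14091.631 mm³

Profile (r,z), 7 vertices: (1.5,36.5) (5,6) (11,7.5) (19,10) (19.5,24.5) (19.5,32) (11,35)
edge 0: (1.5,36.5)→(5,6)  cross = 1.5·6 − 5·36.5 = -173.5000; (r_i+r_j)·cross = 6.5·-173.5000 = -1127.7500
edge 1: (5,6)→(11,7.5)  cross = 5·7.5 − 11·6 = -28.5000; (r_i+r_j)·cross = 16·-28.5000 = -456.0000
edge 2: (11,7.5)→(19,10)  cross = 11·10 − 19·7.5 = -32.5000; (r_i+r_j)·cross = 30·-32.5000 = -975.0000
edge 3: (19,10)→(19.5,24.5)  cross = 19·24.5 − 19.5·10 = 270.5000; (r_i+r_j)·cross = 38.5·270.5000 = 10414.2500
edge 4: (19.5,24.5)→(19.5,32)  cross = 19.5·32 − 19.5·24.5 = 146.2500; (r_i+r_j)·cross = 39·146.2500 = 5703.7500
edge 5: (19.5,32)→(11,35)  cross = 19.5·35 − 11·32 = 330.5000; (r_i+r_j)·cross = 30.5·330.5000 = 10080.2500
edge 6: (11,35)→(1.5,36.5)  cross = 11·36.5 − 1.5·35 = 349.0000; (r_i+r_j)·cross = 12.5·349.0000 = 4362.5000
Σcross = 861.7500 → A = |Σcross|/2 = 430.8750 mm²
Σ(r_i+r_j)·cross = 28002.0000 → first moment M = |Σ|/6 = 4667.0000
R_c = M/A = 4667.0000/430.8750 = 10.8314 mm
θ = 173° = 3.019420 rad
V = θ·R_c·A = 3.019420·10.8314·430.8750 = 14091.631 mm³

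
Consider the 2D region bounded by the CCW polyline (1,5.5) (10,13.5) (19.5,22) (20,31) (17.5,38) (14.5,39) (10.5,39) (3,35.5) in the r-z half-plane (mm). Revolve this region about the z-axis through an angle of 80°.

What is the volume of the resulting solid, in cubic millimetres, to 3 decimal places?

Profile (r,z), 8 vertices: (1,5.5) (10,13.5) (19.5,22) (20,31) (17.5,38) (14.5,39) (10.5,39) (3,35.5)
edge 0: (1,5.5)→(10,13.5)  cross = 1·13.5 − 10·5.5 = -41.5000; (r_i+r_j)·cross = 11·-41.5000 = -456.5000
edge 1: (10,13.5)→(19.5,22)  cross = 10·22 − 19.5·13.5 = -43.2500; (r_i+r_j)·cross = 29.5·-43.2500 = -1275.8750
edge 2: (19.5,22)→(20,31)  cross = 19.5·31 − 20·22 = 164.5000; (r_i+r_j)·cross = 39.5·164.5000 = 6497.7500
edge 3: (20,31)→(17.5,38)  cross = 20·38 − 17.5·31 = 217.5000; (r_i+r_j)·cross = 37.5·217.5000 = 8156.2500
edge 4: (17.5,38)→(14.5,39)  cross = 17.5·39 − 14.5·38 = 131.5000; (r_i+r_j)·cross = 32·131.5000 = 4208.0000
edge 5: (14.5,39)→(10.5,39)  cross = 14.5·39 − 10.5·39 = 156.0000; (r_i+r_j)·cross = 25·156.0000 = 3900.0000
edge 6: (10.5,39)→(3,35.5)  cross = 10.5·35.5 − 3·39 = 255.7500; (r_i+r_j)·cross = 13.5·255.7500 = 3452.6250
edge 7: (3,35.5)→(1,5.5)  cross = 3·5.5 − 1·35.5 = -19.0000; (r_i+r_j)·cross = 4·-19.0000 = -76.0000
Σcross = 821.5000 → A = |Σcross|/2 = 410.7500 mm²
Σ(r_i+r_j)·cross = 24406.2500 → first moment M = |Σ|/6 = 4067.7083
R_c = M/A = 4067.7083/410.7500 = 9.9031 mm
θ = 80° = 1.396263 rad
V = θ·R_c·A = 1.396263·9.9031·410.7500 = 5679.592 mm³

Volume = 5679.592 mm³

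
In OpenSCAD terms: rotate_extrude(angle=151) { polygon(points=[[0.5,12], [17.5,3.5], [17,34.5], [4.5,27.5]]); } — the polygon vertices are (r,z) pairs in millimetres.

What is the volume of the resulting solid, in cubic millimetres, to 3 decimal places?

Profile (r,z), 4 vertices: (0.5,12) (17.5,3.5) (17,34.5) (4.5,27.5)
edge 0: (0.5,12)→(17.5,3.5)  cross = 0.5·3.5 − 17.5·12 = -208.2500; (r_i+r_j)·cross = 18·-208.2500 = -3748.5000
edge 1: (17.5,3.5)→(17,34.5)  cross = 17.5·34.5 − 17·3.5 = 544.2500; (r_i+r_j)·cross = 34.5·544.2500 = 18776.6250
edge 2: (17,34.5)→(4.5,27.5)  cross = 17·27.5 − 4.5·34.5 = 312.2500; (r_i+r_j)·cross = 21.5·312.2500 = 6713.3750
edge 3: (4.5,27.5)→(0.5,12)  cross = 4.5·12 − 0.5·27.5 = 40.2500; (r_i+r_j)·cross = 5·40.2500 = 201.2500
Σcross = 688.5000 → A = |Σcross|/2 = 344.2500 mm²
Σ(r_i+r_j)·cross = 21942.7500 → first moment M = |Σ|/6 = 3657.1250
R_c = M/A = 3657.1250/344.2500 = 10.6235 mm
θ = 151° = 2.635447 rad
V = θ·R_c·A = 2.635447·10.6235·344.2500 = 9638.160 mm³

Volume = 9638.160 mm³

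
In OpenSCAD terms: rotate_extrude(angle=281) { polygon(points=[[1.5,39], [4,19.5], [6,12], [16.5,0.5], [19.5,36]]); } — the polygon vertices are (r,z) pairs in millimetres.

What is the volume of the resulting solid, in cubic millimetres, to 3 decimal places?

Volume = 24599.426 mm³

Profile (r,z), 5 vertices: (1.5,39) (4,19.5) (6,12) (16.5,0.5) (19.5,36)
edge 0: (1.5,39)→(4,19.5)  cross = 1.5·19.5 − 4·39 = -126.7500; (r_i+r_j)·cross = 5.5·-126.7500 = -697.1250
edge 1: (4,19.5)→(6,12)  cross = 4·12 − 6·19.5 = -69.0000; (r_i+r_j)·cross = 10·-69.0000 = -690.0000
edge 2: (6,12)→(16.5,0.5)  cross = 6·0.5 − 16.5·12 = -195.0000; (r_i+r_j)·cross = 22.5·-195.0000 = -4387.5000
edge 3: (16.5,0.5)→(19.5,36)  cross = 16.5·36 − 19.5·0.5 = 584.2500; (r_i+r_j)·cross = 36·584.2500 = 21033.0000
edge 4: (19.5,36)→(1.5,39)  cross = 19.5·39 − 1.5·36 = 706.5000; (r_i+r_j)·cross = 21·706.5000 = 14836.5000
Σcross = 900.0000 → A = |Σcross|/2 = 450.0000 mm²
Σ(r_i+r_j)·cross = 30094.8750 → first moment M = |Σ|/6 = 5015.8125
R_c = M/A = 5015.8125/450.0000 = 11.1463 mm
θ = 281° = 4.904375 rad
V = θ·R_c·A = 4.904375·11.1463·450.0000 = 24599.426 mm³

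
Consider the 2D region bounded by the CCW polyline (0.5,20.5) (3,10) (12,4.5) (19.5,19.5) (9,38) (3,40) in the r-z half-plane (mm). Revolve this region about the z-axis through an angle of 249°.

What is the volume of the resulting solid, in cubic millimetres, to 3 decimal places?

Volume = 15953.417 mm³

Profile (r,z), 6 vertices: (0.5,20.5) (3,10) (12,4.5) (19.5,19.5) (9,38) (3,40)
edge 0: (0.5,20.5)→(3,10)  cross = 0.5·10 − 3·20.5 = -56.5000; (r_i+r_j)·cross = 3.5·-56.5000 = -197.7500
edge 1: (3,10)→(12,4.5)  cross = 3·4.5 − 12·10 = -106.5000; (r_i+r_j)·cross = 15·-106.5000 = -1597.5000
edge 2: (12,4.5)→(19.5,19.5)  cross = 12·19.5 − 19.5·4.5 = 146.2500; (r_i+r_j)·cross = 31.5·146.2500 = 4606.8750
edge 3: (19.5,19.5)→(9,38)  cross = 19.5·38 − 9·19.5 = 565.5000; (r_i+r_j)·cross = 28.5·565.5000 = 16116.7500
edge 4: (9,38)→(3,40)  cross = 9·40 − 3·38 = 246.0000; (r_i+r_j)·cross = 12·246.0000 = 2952.0000
edge 5: (3,40)→(0.5,20.5)  cross = 3·20.5 − 0.5·40 = 41.5000; (r_i+r_j)·cross = 3.5·41.5000 = 145.2500
Σcross = 836.2500 → A = |Σcross|/2 = 418.1250 mm²
Σ(r_i+r_j)·cross = 22025.6250 → first moment M = |Σ|/6 = 3670.9375
R_c = M/A = 3670.9375/418.1250 = 8.7795 mm
θ = 249° = 4.345870 rad
V = θ·R_c·A = 4.345870·8.7795·418.1250 = 15953.417 mm³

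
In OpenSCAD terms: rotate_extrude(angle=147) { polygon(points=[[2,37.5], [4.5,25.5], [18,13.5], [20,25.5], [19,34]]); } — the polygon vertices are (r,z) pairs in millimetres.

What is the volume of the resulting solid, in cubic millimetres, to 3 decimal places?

Volume = 7959.879 mm³

Profile (r,z), 5 vertices: (2,37.5) (4.5,25.5) (18,13.5) (20,25.5) (19,34)
edge 0: (2,37.5)→(4.5,25.5)  cross = 2·25.5 − 4.5·37.5 = -117.7500; (r_i+r_j)·cross = 6.5·-117.7500 = -765.3750
edge 1: (4.5,25.5)→(18,13.5)  cross = 4.5·13.5 − 18·25.5 = -398.2500; (r_i+r_j)·cross = 22.5·-398.2500 = -8960.6250
edge 2: (18,13.5)→(20,25.5)  cross = 18·25.5 − 20·13.5 = 189.0000; (r_i+r_j)·cross = 38·189.0000 = 7182.0000
edge 3: (20,25.5)→(19,34)  cross = 20·34 − 19·25.5 = 195.5000; (r_i+r_j)·cross = 39·195.5000 = 7624.5000
edge 4: (19,34)→(2,37.5)  cross = 19·37.5 − 2·34 = 644.5000; (r_i+r_j)·cross = 21·644.5000 = 13534.5000
Σcross = 513.0000 → A = |Σcross|/2 = 256.5000 mm²
Σ(r_i+r_j)·cross = 18615.0000 → first moment M = |Σ|/6 = 3102.5000
R_c = M/A = 3102.5000/256.5000 = 12.0955 mm
θ = 147° = 2.565634 rad
V = θ·R_c·A = 2.565634·12.0955·256.5000 = 7959.879 mm³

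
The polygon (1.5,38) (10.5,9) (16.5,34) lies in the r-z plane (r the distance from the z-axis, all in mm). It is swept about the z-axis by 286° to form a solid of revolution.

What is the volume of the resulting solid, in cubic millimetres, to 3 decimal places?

Volume = 9460.409 mm³

Profile (r,z), 3 vertices: (1.5,38) (10.5,9) (16.5,34)
edge 0: (1.5,38)→(10.5,9)  cross = 1.5·9 − 10.5·38 = -385.5000; (r_i+r_j)·cross = 12·-385.5000 = -4626.0000
edge 1: (10.5,9)→(16.5,34)  cross = 10.5·34 − 16.5·9 = 208.5000; (r_i+r_j)·cross = 27·208.5000 = 5629.5000
edge 2: (16.5,34)→(1.5,38)  cross = 16.5·38 − 1.5·34 = 576.0000; (r_i+r_j)·cross = 18·576.0000 = 10368.0000
Σcross = 399.0000 → A = |Σcross|/2 = 199.5000 mm²
Σ(r_i+r_j)·cross = 11371.5000 → first moment M = |Σ|/6 = 1895.2500
R_c = M/A = 1895.2500/199.5000 = 9.5000 mm
θ = 286° = 4.991642 rad
V = θ·R_c·A = 4.991642·9.5000·199.5000 = 9460.409 mm³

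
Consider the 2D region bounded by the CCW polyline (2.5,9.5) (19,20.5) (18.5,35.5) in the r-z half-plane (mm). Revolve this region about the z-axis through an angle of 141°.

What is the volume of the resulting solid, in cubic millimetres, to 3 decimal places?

Profile (r,z), 3 vertices: (2.5,9.5) (19,20.5) (18.5,35.5)
edge 0: (2.5,9.5)→(19,20.5)  cross = 2.5·20.5 − 19·9.5 = -129.2500; (r_i+r_j)·cross = 21.5·-129.2500 = -2778.8750
edge 1: (19,20.5)→(18.5,35.5)  cross = 19·35.5 − 18.5·20.5 = 295.2500; (r_i+r_j)·cross = 37.5·295.2500 = 11071.8750
edge 2: (18.5,35.5)→(2.5,9.5)  cross = 18.5·9.5 − 2.5·35.5 = 87.0000; (r_i+r_j)·cross = 21·87.0000 = 1827.0000
Σcross = 253.0000 → A = |Σcross|/2 = 126.5000 mm²
Σ(r_i+r_j)·cross = 10120.0000 → first moment M = |Σ|/6 = 1686.6667
R_c = M/A = 1686.6667/126.5000 = 13.3333 mm
θ = 141° = 2.460914 rad
V = θ·R_c·A = 2.460914·13.3333·126.5000 = 4150.742 mm³

Volume = 4150.742 mm³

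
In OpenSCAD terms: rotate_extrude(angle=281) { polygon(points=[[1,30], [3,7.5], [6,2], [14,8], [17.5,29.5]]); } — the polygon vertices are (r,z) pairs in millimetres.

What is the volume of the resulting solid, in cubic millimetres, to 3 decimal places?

Profile (r,z), 5 vertices: (1,30) (3,7.5) (6,2) (14,8) (17.5,29.5)
edge 0: (1,30)→(3,7.5)  cross = 1·7.5 − 3·30 = -82.5000; (r_i+r_j)·cross = 4·-82.5000 = -330.0000
edge 1: (3,7.5)→(6,2)  cross = 3·2 − 6·7.5 = -39.0000; (r_i+r_j)·cross = 9·-39.0000 = -351.0000
edge 2: (6,2)→(14,8)  cross = 6·8 − 14·2 = 20.0000; (r_i+r_j)·cross = 20·20.0000 = 400.0000
edge 3: (14,8)→(17.5,29.5)  cross = 14·29.5 − 17.5·8 = 273.0000; (r_i+r_j)·cross = 31.5·273.0000 = 8599.5000
edge 4: (17.5,29.5)→(1,30)  cross = 17.5·30 − 1·29.5 = 495.5000; (r_i+r_j)·cross = 18.5·495.5000 = 9166.7500
Σcross = 667.0000 → A = |Σcross|/2 = 333.5000 mm²
Σ(r_i+r_j)·cross = 17485.2500 → first moment M = |Σ|/6 = 2914.2083
R_c = M/A = 2914.2083/333.5000 = 8.7383 mm
θ = 281° = 4.904375 rad
V = θ·R_c·A = 4.904375·8.7383·333.5000 = 14292.371 mm³

Volume = 14292.371 mm³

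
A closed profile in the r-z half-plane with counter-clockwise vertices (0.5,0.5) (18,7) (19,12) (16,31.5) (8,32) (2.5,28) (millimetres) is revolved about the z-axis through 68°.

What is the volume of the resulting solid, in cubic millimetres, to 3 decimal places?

Volume = 4927.396 mm³

Profile (r,z), 6 vertices: (0.5,0.5) (18,7) (19,12) (16,31.5) (8,32) (2.5,28)
edge 0: (0.5,0.5)→(18,7)  cross = 0.5·7 − 18·0.5 = -5.5000; (r_i+r_j)·cross = 18.5·-5.5000 = -101.7500
edge 1: (18,7)→(19,12)  cross = 18·12 − 19·7 = 83.0000; (r_i+r_j)·cross = 37·83.0000 = 3071.0000
edge 2: (19,12)→(16,31.5)  cross = 19·31.5 − 16·12 = 406.5000; (r_i+r_j)·cross = 35·406.5000 = 14227.5000
edge 3: (16,31.5)→(8,32)  cross = 16·32 − 8·31.5 = 260.0000; (r_i+r_j)·cross = 24·260.0000 = 6240.0000
edge 4: (8,32)→(2.5,28)  cross = 8·28 − 2.5·32 = 144.0000; (r_i+r_j)·cross = 10.5·144.0000 = 1512.0000
edge 5: (2.5,28)→(0.5,0.5)  cross = 2.5·0.5 − 0.5·28 = -12.7500; (r_i+r_j)·cross = 3·-12.7500 = -38.2500
Σcross = 875.2500 → A = |Σcross|/2 = 437.6250 mm²
Σ(r_i+r_j)·cross = 24910.5000 → first moment M = |Σ|/6 = 4151.7500
R_c = M/A = 4151.7500/437.6250 = 9.4870 mm
θ = 68° = 1.186824 rad
V = θ·R_c·A = 1.186824·9.4870·437.6250 = 4927.396 mm³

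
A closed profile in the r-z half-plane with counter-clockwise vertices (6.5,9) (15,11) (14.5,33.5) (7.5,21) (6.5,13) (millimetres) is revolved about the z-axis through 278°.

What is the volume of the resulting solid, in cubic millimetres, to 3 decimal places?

Volume = 7310.976 mm³

Profile (r,z), 5 vertices: (6.5,9) (15,11) (14.5,33.5) (7.5,21) (6.5,13)
edge 0: (6.5,9)→(15,11)  cross = 6.5·11 − 15·9 = -63.5000; (r_i+r_j)·cross = 21.5·-63.5000 = -1365.2500
edge 1: (15,11)→(14.5,33.5)  cross = 15·33.5 − 14.5·11 = 343.0000; (r_i+r_j)·cross = 29.5·343.0000 = 10118.5000
edge 2: (14.5,33.5)→(7.5,21)  cross = 14.5·21 − 7.5·33.5 = 53.2500; (r_i+r_j)·cross = 22·53.2500 = 1171.5000
edge 3: (7.5,21)→(6.5,13)  cross = 7.5·13 − 6.5·21 = -39.0000; (r_i+r_j)·cross = 14·-39.0000 = -546.0000
edge 4: (6.5,13)→(6.5,9)  cross = 6.5·9 − 6.5·13 = -26.0000; (r_i+r_j)·cross = 13·-26.0000 = -338.0000
Σcross = 267.7500 → A = |Σcross|/2 = 133.8750 mm²
Σ(r_i+r_j)·cross = 9040.7500 → first moment M = |Σ|/6 = 1506.7917
R_c = M/A = 1506.7917/133.8750 = 11.2552 mm
θ = 278° = 4.852015 rad
V = θ·R_c·A = 4.852015·11.2552·133.8750 = 7310.976 mm³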